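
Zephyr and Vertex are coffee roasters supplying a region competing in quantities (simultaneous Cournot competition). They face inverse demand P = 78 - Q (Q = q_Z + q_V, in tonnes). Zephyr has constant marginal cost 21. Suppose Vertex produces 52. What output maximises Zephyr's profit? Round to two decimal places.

2.50

With the rival's output fixed at 52, Zephyr's profit is π_Z = (78 - 52 - q_Z)q_Z - (21q_Z) = (26 - q_Z)q_Z - (21q_Z).
∂π_Z/∂q_Z = 5 - 2q_Z = 0, so q_Z = 5/2.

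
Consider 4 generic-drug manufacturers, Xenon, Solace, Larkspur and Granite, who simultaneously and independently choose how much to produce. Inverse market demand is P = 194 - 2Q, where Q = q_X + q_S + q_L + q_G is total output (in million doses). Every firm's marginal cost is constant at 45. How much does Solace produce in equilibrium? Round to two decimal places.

Each firm earns π_i = (194 - 2Q)q_i - 45q_i.
First-order condition (treating rivals' output as given): 149 - 4q_i - 2·Σ_{j≠i} q_j = 0.
With identical firms every q_j equals q_i, so Σ_{j≠i} q_j = 3q_i and 149 = 10q_i, giving q_i = 149/10.

14.90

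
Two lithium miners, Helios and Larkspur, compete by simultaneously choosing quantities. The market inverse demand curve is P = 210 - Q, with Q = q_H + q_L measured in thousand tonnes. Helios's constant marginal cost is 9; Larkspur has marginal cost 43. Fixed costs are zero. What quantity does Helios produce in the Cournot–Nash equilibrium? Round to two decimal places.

Helios's profit: π_H = (210 - Q)q_H - (9q_H). Setting ∂π_H/∂q_H = 0: 201 - 2q_H - (q_L) = 0.
Larkspur's first-order condition: 167 - 2q_L - (q_H) = 0.
So q_H = (201 - q_L)/2 and q_L = (167 - q_H)/2.
Substituting one into the other gives q_H = 235/3 and q_L = 133/3.

78.33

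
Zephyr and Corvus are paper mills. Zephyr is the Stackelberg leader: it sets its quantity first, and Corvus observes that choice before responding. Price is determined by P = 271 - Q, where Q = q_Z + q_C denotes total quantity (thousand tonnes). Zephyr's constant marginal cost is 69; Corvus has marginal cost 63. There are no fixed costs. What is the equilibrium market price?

Solve by backward induction. Given q_Z, the follower Corvus maximises π_C = (271 - q_Z - q_C)q_C - 63q_C.
Setting the follower's marginal profit to zero, 208 - q_Z - 2q_C = 0, i.e. q_C = (208 - q_Z)/2.
Zephyr substitutes q_C(q_Z) into its own profit: π_Z = q_Z(271 - q_Z - (208 - q_Z)/2) - 69q_Z = (167 - (1/2)q_Z)q_Z - 69q_Z.
The leader's first-order condition 98 - q_Z = 0 yields q_Z = 98.
Then q_C = (208 - 98)/2 = 55.
Total output Q = 153, so price P = 271 - 153 = 118.

118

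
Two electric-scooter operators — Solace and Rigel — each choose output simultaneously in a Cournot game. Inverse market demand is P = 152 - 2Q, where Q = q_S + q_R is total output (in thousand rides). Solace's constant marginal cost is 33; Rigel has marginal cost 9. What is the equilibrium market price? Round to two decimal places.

64.67

Solace's profit: π_S = (152 - 2Q)q_S - (33q_S). Setting ∂π_S/∂q_S = 0: 119 - 4q_S - 2(q_R) = 0.
Rigel's profit: π_R = (152 - 2Q)q_R - (9q_R). Setting ∂π_R/∂q_R = 0: 143 - 4q_R - 2(q_S) = 0.
So q_S = (119 - 2q_R)/4 and q_R = (143 - 2q_S)/4.
Solving the pair: q_S = 95/6, q_R = 167/6.
Total output Q = 131/3, so price P = 152 - 2·(131/3) = 194/3.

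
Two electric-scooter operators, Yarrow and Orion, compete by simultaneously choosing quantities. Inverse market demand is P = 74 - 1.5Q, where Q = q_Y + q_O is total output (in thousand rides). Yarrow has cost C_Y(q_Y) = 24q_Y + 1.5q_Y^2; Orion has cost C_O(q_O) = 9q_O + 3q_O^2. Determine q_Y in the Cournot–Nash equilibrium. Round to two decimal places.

Yarrow's profit: π_Y = (74 - 1.5Q)q_Y - (24q_Y + (3/2)q_Y²). Setting ∂π_Y/∂q_Y = 0: 50 - 6q_Y - (3/2)(q_O) = 0.
Orion's first-order condition: 65 - 9q_O - (3/2)(q_Y) = 0.
Best responses: q_Y = (50 - (3/2)q_O)/6, q_O = (65 - (3/2)q_Y)/9.
Substituting one into the other gives q_Y = 470/69 and q_O = 140/23.

6.81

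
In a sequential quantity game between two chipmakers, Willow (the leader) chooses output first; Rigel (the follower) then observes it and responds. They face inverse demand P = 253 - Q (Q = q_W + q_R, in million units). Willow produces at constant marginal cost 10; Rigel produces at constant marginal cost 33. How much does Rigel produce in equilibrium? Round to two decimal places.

Solve by backward induction. Given q_W, the follower Rigel maximises π_R = (253 - q_W - q_R)q_R - 33q_R.
∂π_R/∂q_R = 220 - q_W - 2q_R = 0 gives the reaction function q_R = (220 - q_W)/2.
The leader anticipates this reaction. Substituting into P = 253 - Q gives P = 143 - (1/2)q_W, so π_W = (143 - (1/2)q_W)q_W - 10q_W.
Leader FOC: 133 - q_W = 0, so q_W = 133.
Then q_R = (220 - 133)/2 = 87/2.

43.50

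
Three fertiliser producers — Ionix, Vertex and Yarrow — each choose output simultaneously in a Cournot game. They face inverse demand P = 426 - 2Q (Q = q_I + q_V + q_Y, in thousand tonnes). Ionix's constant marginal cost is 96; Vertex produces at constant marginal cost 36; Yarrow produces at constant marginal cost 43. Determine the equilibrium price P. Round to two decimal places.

150.25

Ionix's profit: π_I = (426 - 2Q)q_I - (96q_I). Setting ∂π_I/∂q_I = 0: 330 - 4q_I - 2(q_V + q_Y) = 0.
Vertex's first-order condition: 390 - 4q_V - 2(q_I + q_Y) = 0.
Yarrow's profit: π_Y = (426 - 2Q)q_Y - (43q_Y). Setting ∂π_Y/∂q_Y = 0: 383 - 4q_Y - 2(q_I + q_V) = 0.
Adding the 3 conditions: 1103 − 4Q − 4Q = 0, i.e. Q = 1103/8.
Back-substituting: q_I = (330 − 1103/4)/2 = 217/8, q_V = (390 − 1103/4)/2 = 457/8, q_Y = (383 − 1103/4)/2 = 429/8.
Total output Q = 1103/8, so price P = 426 - 2·(1103/8) = 601/4.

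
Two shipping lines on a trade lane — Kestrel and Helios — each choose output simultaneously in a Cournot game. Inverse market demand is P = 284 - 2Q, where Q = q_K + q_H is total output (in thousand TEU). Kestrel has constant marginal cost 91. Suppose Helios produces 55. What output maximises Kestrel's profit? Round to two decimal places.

With the rival's output fixed at 55, Kestrel's profit is π_K = (284 - 2·55 - 2q_K)q_K - (91q_K) = (174 - 2q_K)q_K - (91q_K).
∂π_K/∂q_K = 83 - 4q_K = 0, so q_K = 83/4.

20.75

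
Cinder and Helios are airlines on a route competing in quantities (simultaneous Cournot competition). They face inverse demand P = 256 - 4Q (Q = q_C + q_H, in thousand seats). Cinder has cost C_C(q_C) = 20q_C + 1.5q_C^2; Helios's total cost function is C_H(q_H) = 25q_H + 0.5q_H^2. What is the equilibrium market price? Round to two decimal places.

121.20

Cinder's profit: π_C = (256 - 4Q)q_C - (20q_C + (3/2)q_C²). Setting ∂π_C/∂q_C = 0: 236 - 11q_C - 4(q_H) = 0.
Helios's profit: π_H = (256 - 4Q)q_H - (25q_H + (1/2)q_H²). Setting ∂π_H/∂q_H = 0: 231 - 9q_H - 4(q_C) = 0.
Best responses: q_C = (236 - 4q_H)/11, q_H = (231 - 4q_C)/9.
Substituting one into the other gives q_C = 1200/83 and q_H = 1597/83.
Total output Q = 33.6988, so price P = 256 - 4·33.6988 = 121.2048.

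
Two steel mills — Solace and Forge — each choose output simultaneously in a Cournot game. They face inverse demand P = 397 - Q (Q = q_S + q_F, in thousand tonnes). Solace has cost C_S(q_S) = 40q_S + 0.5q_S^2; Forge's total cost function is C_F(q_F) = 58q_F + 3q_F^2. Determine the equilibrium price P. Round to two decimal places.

258.87

Solace's profit: π_S = (397 - Q)q_S - (40q_S + (1/2)q_S²). Setting ∂π_S/∂q_S = 0: 357 - 3q_S - (q_F) = 0.
Forge's first-order condition: 339 - 8q_F - (q_S) = 0.
So q_S = (357 - q_F)/3 and q_F = (339 - q_S)/8.
Substituting one into the other gives q_S = 109.4348 and q_F = 660/23.
Total output Q = 138.1304, so price P = 397 - 138.1304 = 258.8696.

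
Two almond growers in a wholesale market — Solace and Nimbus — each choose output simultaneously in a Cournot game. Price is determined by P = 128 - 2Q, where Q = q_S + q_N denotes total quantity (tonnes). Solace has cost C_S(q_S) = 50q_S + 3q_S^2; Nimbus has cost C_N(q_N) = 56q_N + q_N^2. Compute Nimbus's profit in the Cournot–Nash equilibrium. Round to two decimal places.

304.30

Solace's profit: π_S = (128 - 2Q)q_S - (50q_S + 3q_S²). Setting ∂π_S/∂q_S = 0: 78 - 10q_S - 2(q_N) = 0.
Nimbus's profit: π_N = (128 - 2Q)q_N - (56q_N + q_N²). Setting ∂π_N/∂q_N = 0: 72 - 6q_N - 2(q_S) = 0.
Best responses: q_S = (78 - 2q_N)/10, q_N = (72 - 2q_S)/6.
Solving the pair: q_S = 81/14, q_N = 141/14.
Price P = 128 - 2·(111/7) = 674/7.
Nimbus's profit: (674/7)·(141/14) - 56·(141/14) - (141/14)² = 304.3010.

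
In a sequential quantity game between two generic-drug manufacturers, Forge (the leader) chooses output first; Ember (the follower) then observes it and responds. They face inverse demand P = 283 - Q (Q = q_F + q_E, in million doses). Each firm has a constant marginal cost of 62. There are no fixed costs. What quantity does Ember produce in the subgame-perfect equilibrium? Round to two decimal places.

The follower Ember best-responds to any q_F: π_E = (283 - Q)q_E - 62q_E.
Setting the follower's marginal profit to zero, 221 - q_F - 2q_E = 0, i.e. q_E = (221 - q_F)/2.
The leader anticipates this reaction. Substituting into P = 283 - Q gives P = 345/2 - (1/2)q_F, so π_F = (345/2 - (1/2)q_F)q_F - 62q_F.
Leader FOC: 221/2 - q_F = 0, so q_F = 221/2.
Then q_E = (221 - 221/2)/2 = 221/4.

55.25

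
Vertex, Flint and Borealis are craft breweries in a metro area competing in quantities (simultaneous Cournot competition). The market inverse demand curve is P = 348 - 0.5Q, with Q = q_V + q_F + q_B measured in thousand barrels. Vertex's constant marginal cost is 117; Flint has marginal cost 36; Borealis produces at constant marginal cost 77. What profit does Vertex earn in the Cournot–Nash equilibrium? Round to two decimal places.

1512.50

Vertex's profit: π_V = (348 - 0.5Q)q_V - (117q_V). Setting ∂π_V/∂q_V = 0: 231 - q_V - (1/2)(q_F + q_B) = 0.
Flint's profit: π_F = (348 - 0.5Q)q_F - (36q_F). Setting ∂π_F/∂q_F = 0: 312 - q_F - (1/2)(q_V + q_B) = 0.
Borealis's profit: π_B = (348 - 0.5Q)q_B - (77q_B). Setting ∂π_B/∂q_B = 0: 271 - q_B - (1/2)(q_V + q_F) = 0.
Summing all 3 equations gives 814 − 2Q = 0, hence Q = 407.
Back-substituting: q_V = (231 − 407/2)/(1/2) = 55, q_F = (312 − 407/2)/(1/2) = 217, q_B = (271 − 407/2)/(1/2) = 135.
Price P = 348 - (1/2)·407 = 289/2.
Vertex's profit: (289/2 - 117)·55 = 1512.5000.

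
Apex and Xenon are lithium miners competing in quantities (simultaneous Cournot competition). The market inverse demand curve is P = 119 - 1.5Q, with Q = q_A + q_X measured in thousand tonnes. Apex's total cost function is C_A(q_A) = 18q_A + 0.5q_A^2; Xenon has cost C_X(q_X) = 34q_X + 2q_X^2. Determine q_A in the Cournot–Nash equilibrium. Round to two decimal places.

22.50

Apex's profit: π_A = (119 - 1.5Q)q_A - (18q_A + (1/2)q_A²). Setting ∂π_A/∂q_A = 0: 101 - 4q_A - (3/2)(q_X) = 0.
Xenon's profit: π_X = (119 - 1.5Q)q_X - (34q_X + 2q_X²). Setting ∂π_X/∂q_X = 0: 85 - 7q_X - (3/2)(q_A) = 0.
Rearranging gives the reaction functions q_A = (101 - (3/2)q_X)/4 and q_X = (85 - (3/2)q_A)/7.
Solving the pair: q_A = 22.5049, q_X = 754/103.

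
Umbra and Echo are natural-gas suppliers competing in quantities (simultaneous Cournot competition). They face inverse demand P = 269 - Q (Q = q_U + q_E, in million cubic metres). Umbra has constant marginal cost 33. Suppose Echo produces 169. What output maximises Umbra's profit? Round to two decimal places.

With the rival's output fixed at 169, Umbra's profit is π_U = (269 - 169 - q_U)q_U - (33q_U) = (100 - q_U)q_U - (33q_U).
∂π_U/∂q_U = 67 - 2q_U = 0, so q_U = 67/2.

33.50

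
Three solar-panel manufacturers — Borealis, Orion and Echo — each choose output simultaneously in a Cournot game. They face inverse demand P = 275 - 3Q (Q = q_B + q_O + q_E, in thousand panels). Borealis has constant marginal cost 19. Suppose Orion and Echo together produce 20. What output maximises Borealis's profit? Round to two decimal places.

32.67

With rivals' combined output fixed at 20, Borealis's profit is π_B = (275 - 3·20 - 3q_B)q_B - (19q_B) = (215 - 3q_B)q_B - (19q_B).
∂π_B/∂q_B = 196 - 6q_B = 0, so q_B = 98/3.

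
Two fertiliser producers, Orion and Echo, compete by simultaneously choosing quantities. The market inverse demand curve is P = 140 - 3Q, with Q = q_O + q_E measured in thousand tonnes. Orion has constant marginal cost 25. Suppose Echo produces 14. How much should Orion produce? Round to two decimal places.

With the rival's output fixed at 14, Orion's profit is π_O = (140 - 3·14 - 3q_O)q_O - (25q_O) = (98 - 3q_O)q_O - (25q_O).
∂π_O/∂q_O = 73 - 6q_O = 0, so q_O = 73/6.

12.17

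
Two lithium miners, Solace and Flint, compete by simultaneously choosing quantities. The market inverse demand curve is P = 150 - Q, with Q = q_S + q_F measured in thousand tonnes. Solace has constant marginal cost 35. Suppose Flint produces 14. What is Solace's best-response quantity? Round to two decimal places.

With the rival's output fixed at 14, Solace's profit is π_S = (150 - 14 - q_S)q_S - (35q_S) = (136 - q_S)q_S - (35q_S).
∂π_S/∂q_S = 101 - 2q_S = 0, so q_S = 101/2.

50.50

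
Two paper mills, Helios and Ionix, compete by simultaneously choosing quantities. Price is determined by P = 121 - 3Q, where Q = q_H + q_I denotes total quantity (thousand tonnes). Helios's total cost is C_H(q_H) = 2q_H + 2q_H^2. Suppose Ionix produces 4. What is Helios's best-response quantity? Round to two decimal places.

10.70

With the rival's output fixed at 4, Helios's profit is π_H = (121 - 3·4 - 3q_H)q_H - (2q_H + 2q_H²) = (109 - 3q_H)q_H - (2q_H + 2q_H²).
∂π_H/∂q_H = 107 - 10q_H = 0, so q_H = 107/10.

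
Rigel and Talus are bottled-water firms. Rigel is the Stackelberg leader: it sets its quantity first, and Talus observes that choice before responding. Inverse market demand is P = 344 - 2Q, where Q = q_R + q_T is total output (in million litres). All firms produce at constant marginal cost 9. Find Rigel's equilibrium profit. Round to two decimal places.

Solve by backward induction. Given q_R, the follower Talus maximises π_T = (344 - 2q_R - 2q_T)q_T - 9q_T.
∂π_T/∂q_T = 335 - 2q_R - 4q_T = 0 gives the reaction function q_T = (335 - 2q_R)/4.
The leader anticipates this reaction. Substituting into P = 344 - 2Q gives P = 353/2 - q_R, so π_R = (353/2 - q_R)q_R - 9q_R.
Maximising: ∂π_R/∂q_R = 335/2 - 2q_R = 0, giving q_R = 335/4.
Then q_T = (335 - 2·(335/4))/4 = 335/8.
Price P = 344 - 2·(1005/8) = 371/4.
Rigel's profit: (371/4 - 9)·(335/4) = 7014.0625.

7014.06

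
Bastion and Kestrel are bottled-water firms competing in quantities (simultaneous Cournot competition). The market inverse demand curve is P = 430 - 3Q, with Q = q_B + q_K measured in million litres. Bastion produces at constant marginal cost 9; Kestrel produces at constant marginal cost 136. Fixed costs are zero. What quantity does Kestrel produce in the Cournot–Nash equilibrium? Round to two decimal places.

18.56

Bastion's profit: π_B = (430 - 3Q)q_B - (9q_B). Setting ∂π_B/∂q_B = 0: 421 - 6q_B - 3(q_K) = 0.
Kestrel's profit: π_K = (430 - 3Q)q_K - (136q_K). Setting ∂π_K/∂q_K = 0: 294 - 6q_K - 3(q_B) = 0.
So q_B = (421 - 3q_K)/6 and q_K = (294 - 3q_B)/6.
Solving the pair: q_B = 548/9, q_K = 167/9.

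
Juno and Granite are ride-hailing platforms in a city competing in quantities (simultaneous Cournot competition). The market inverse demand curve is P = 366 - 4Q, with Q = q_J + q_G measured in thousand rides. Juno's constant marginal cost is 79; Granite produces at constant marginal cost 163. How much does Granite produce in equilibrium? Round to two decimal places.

9.92

Juno's profit: π_J = (366 - 4Q)q_J - (79q_J). Setting ∂π_J/∂q_J = 0: 287 - 8q_J - 4(q_G) = 0.
Granite's profit: π_G = (366 - 4Q)q_G - (163q_G). Setting ∂π_G/∂q_G = 0: 203 - 8q_G - 4(q_J) = 0.
Best responses: q_J = (287 - 4q_G)/8, q_G = (203 - 4q_J)/8.
Solving the pair: q_J = 371/12, q_G = 119/12.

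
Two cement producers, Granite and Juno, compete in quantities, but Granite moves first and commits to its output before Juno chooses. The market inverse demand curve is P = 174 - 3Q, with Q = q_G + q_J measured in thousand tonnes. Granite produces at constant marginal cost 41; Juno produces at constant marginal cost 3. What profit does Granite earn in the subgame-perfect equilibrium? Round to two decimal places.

The follower Juno best-responds to any q_G: π_J = (174 - 3Q)q_J - 3q_J.
Follower FOC: 171 - 3q_G - 6q_J = 0, so q_J(q_G) = (171 - 3q_G)/6.
Granite substitutes q_J(q_G) into its own profit: π_G = q_G(174 - 3q_G - (171 - 3q_G)/2) - 41q_G = (177/2 - (3/2)q_G)q_G - 41q_G.
The leader's first-order condition 95/2 - 3q_G = 0 yields q_G = 95/6.
Then q_J = (171 - 3·(95/6))/6 = 247/12.
Price P = 174 - 3·(437/12) = 259/4.
Granite's profit: (259/4 - 41)·(95/6) = 376.0417.

376.04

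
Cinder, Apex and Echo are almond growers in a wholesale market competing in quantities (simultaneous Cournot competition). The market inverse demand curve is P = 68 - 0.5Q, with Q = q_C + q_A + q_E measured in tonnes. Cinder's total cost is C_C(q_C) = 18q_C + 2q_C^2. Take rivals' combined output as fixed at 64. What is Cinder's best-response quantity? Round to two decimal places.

3.60

With rivals' combined output fixed at 64, Cinder's profit is π_C = (68 - (1/2)·64 - (1/2)q_C)q_C - (18q_C + 2q_C²) = (36 - (1/2)q_C)q_C - (18q_C + 2q_C²).
∂π_C/∂q_C = 18 - 5q_C = 0, so q_C = 18/5.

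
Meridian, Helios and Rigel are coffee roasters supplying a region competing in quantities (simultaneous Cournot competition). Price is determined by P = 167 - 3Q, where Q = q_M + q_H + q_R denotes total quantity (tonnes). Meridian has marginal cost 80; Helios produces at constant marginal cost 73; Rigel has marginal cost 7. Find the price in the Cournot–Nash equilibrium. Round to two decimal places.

81.75

Meridian's profit: π_M = (167 - 3Q)q_M - (80q_M). Setting ∂π_M/∂q_M = 0: 87 - 6q_M - 3(q_H + q_R) = 0.
Helios's profit: π_H = (167 - 3Q)q_H - (73q_H). Setting ∂π_H/∂q_H = 0: 94 - 6q_H - 3(q_M + q_R) = 0.
Rigel's first-order condition: 160 - 6q_R - 3(q_M + q_H) = 0.
Summing all 3 equations gives 341 − 12Q = 0, hence Q = 341/12.
Back-substituting: q_M = (87 − 341/4)/3 = 7/12, q_H = (94 − 341/4)/3 = 35/12, q_R = (160 − 341/4)/3 = 299/12.
Total output Q = 341/12, so price P = 167 - 3·(341/12) = 327/4.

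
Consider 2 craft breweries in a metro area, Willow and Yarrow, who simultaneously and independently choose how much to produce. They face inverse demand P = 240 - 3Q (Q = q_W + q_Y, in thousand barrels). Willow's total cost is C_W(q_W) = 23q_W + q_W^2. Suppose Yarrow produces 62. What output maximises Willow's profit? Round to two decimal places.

With the rival's output fixed at 62, Willow's profit is π_W = (240 - 3·62 - 3q_W)q_W - (23q_W + q_W²) = (54 - 3q_W)q_W - (23q_W + q_W²).
∂π_W/∂q_W = 31 - 8q_W = 0, so q_W = 31/8.

3.88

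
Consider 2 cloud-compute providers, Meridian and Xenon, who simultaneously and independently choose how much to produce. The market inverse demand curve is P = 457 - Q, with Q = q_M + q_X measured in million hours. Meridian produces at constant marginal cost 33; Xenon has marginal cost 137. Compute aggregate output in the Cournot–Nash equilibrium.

Meridian's profit: π_M = (457 - Q)q_M - (33q_M). Setting ∂π_M/∂q_M = 0: 424 - 2q_M - (q_X) = 0.
Xenon's profit: π_X = (457 - Q)q_X - (137q_X). Setting ∂π_X/∂q_X = 0: 320 - 2q_X - (q_M) = 0.
Rearranging gives the reaction functions q_M = (424 - q_X)/2 and q_X = (320 - q_M)/2.
Substituting one into the other gives q_M = 176 and q_X = 72.
Total output Q = 176 + 72 = 248.

248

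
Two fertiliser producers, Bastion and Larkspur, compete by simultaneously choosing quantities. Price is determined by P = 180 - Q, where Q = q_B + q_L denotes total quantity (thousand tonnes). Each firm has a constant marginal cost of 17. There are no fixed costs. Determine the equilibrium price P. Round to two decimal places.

71.33

Each firm earns π_i = (180 - Q)q_i - 17q_i.
First-order condition (treating rivals' output as given): 163 - 2q_i - q_j = 0.
By symmetry each firm produces the same amount; substituting q_j = q_i yields q_i = 163/3.
Total output Q = 326/3, so price P = 180 - 326/3 = 214/3.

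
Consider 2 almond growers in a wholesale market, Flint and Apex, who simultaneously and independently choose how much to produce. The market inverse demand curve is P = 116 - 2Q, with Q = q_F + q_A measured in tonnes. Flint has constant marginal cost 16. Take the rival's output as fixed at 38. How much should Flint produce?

With the rival's output fixed at 38, Flint's profit is π_F = (116 - 2·38 - 2q_F)q_F - (16q_F) = (40 - 2q_F)q_F - (16q_F).
∂π_F/∂q_F = 24 - 4q_F = 0, so q_F = 6.

6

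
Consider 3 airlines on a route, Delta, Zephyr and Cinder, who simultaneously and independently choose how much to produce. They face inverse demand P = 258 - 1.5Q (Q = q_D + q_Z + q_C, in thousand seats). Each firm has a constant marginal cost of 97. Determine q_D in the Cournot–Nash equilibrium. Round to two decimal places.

26.83

Each firm earns π_i = (258 - 1.5Q)q_i - 97q_i.
First-order condition (treating rivals' output as given): 161 - 3q_i - (3/2)·Σ_{j≠i} q_j = 0.
With identical firms every q_j equals q_i, so Σ_{j≠i} q_j = 2q_i and 161 = 6q_i, giving q_i = 161/6.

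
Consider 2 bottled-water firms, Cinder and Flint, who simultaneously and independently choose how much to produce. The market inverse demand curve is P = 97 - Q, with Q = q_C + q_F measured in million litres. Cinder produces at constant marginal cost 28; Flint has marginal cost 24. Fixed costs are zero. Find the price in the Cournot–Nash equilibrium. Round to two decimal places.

49.67

Cinder's profit: π_C = (97 - Q)q_C - (28q_C). Setting ∂π_C/∂q_C = 0: 69 - 2q_C - (q_F) = 0.
Flint's first-order condition: 73 - 2q_F - (q_C) = 0.
Rearranging gives the reaction functions q_C = (69 - q_F)/2 and q_F = (73 - q_C)/2.
Substituting one into the other gives q_C = 65/3 and q_F = 77/3.
Total output Q = 142/3, so price P = 97 - 142/3 = 149/3.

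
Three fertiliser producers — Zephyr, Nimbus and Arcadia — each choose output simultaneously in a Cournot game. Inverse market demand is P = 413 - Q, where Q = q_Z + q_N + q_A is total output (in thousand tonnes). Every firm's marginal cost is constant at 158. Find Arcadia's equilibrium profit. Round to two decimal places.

4064.06

Each firm earns π_i = (413 - Q)q_i - 158q_i.
First-order condition (treating rivals' output as given): 255 - 2q_i - Σ_{j≠i} q_j = 0.
With identical firms every q_j equals q_i, so Σ_{j≠i} q_j = 2q_i and 255 = 4q_i, giving q_i = 255/4.
Price P = 413 - 765/4 = 887/4.
Arcadia's profit: (887/4 - 158)·(255/4) = 4064.0625.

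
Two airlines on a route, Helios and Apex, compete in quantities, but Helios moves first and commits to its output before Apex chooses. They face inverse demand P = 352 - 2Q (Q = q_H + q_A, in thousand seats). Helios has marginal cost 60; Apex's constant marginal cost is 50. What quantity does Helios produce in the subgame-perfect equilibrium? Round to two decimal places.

The follower Apex best-responds to any q_H: π_A = (352 - 2Q)q_A - 50q_A.
∂π_A/∂q_A = 302 - 2q_H - 4q_A = 0 gives the reaction function q_A = (302 - 2q_H)/4.
Helios substitutes q_A(q_H) into its own profit: π_H = q_H(352 - 2q_H - (302 - 2q_H)/2) - 60q_H = (201 - q_H)q_H - 60q_H.
Maximising: ∂π_H/∂q_H = 141 - 2q_H = 0, giving q_H = 141/2.
Then q_A = (302 - 2·(141/2))/4 = 161/4.

70.50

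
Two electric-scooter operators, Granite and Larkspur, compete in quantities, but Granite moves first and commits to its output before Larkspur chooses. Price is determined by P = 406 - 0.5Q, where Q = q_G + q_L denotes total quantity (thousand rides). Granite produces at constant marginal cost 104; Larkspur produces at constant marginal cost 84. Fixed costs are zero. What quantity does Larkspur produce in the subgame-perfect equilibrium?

The follower Larkspur best-responds to any q_G: π_L = (406 - 0.5Q)q_L - 84q_L.
Follower FOC: 322 - (1/2)q_G - q_L = 0, so q_L(q_G) = (322 - (1/2)q_G).
Granite substitutes q_L(q_G) into its own profit: π_G = q_G(406 - (1/2)q_G - (322 - (1/2)q_G)/2) - 104q_G = (245 - (1/4)q_G)q_G - 104q_G.
Maximising: ∂π_G/∂q_G = 141 - (1/2)q_G = 0, giving q_G = 282.
Then q_L = (322 - (1/2)·282) = 181.

181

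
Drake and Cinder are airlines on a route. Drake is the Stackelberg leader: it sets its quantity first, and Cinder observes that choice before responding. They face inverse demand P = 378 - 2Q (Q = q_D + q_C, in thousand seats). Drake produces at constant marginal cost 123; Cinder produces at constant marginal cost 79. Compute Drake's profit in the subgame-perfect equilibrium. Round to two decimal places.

Solve by backward induction. Given q_D, the follower Cinder maximises π_C = (378 - 2q_D - 2q_C)q_C - 79q_C.
Follower FOC: 299 - 2q_D - 4q_C = 0, so q_C(q_D) = (299 - 2q_D)/4.
The leader anticipates this reaction. Substituting into P = 378 - 2Q gives P = 457/2 - q_D, so π_D = (457/2 - q_D)q_D - 123q_D.
Leader FOC: 211/2 - 2q_D = 0, so q_D = 211/4.
Then q_C = (299 - 2·(211/4))/4 = 387/8.
Price P = 378 - 2·(809/8) = 703/4.
Drake's profit: (703/4 - 123)·(211/4) = 2782.5625.

2782.56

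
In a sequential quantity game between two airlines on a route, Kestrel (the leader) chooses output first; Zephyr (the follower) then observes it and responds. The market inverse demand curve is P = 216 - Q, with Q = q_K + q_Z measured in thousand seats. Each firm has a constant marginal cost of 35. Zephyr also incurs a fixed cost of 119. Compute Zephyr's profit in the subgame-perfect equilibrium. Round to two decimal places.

Solve by backward induction. Given q_K, the follower Zephyr maximises π_Z = (216 - q_K - q_Z)q_Z - 35q_Z.
∂π_Z/∂q_Z = 181 - q_K - 2q_Z = 0 gives the reaction function q_Z = (181 - q_K)/2.
Kestrel substitutes q_Z(q_K) into its own profit: π_K = q_K(216 - q_K - (181 - q_K)/2) - 35q_K = (251/2 - (1/2)q_K)q_K - 35q_K.
The leader's first-order condition 181/2 - q_K = 0 yields q_K = 181/2.
Then q_Z = (181 - 181/2)/2 = 181/4.
Price P = 216 - 543/4 = 321/4.
Zephyr's profit: (321/4 - 35)·(181/4) - 119 = 1928.5625.

1928.56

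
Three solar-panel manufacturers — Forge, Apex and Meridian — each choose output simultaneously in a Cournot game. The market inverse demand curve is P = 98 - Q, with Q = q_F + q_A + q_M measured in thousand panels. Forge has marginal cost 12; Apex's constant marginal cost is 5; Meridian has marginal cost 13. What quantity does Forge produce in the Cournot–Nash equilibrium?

Forge's profit: π_F = (98 - Q)q_F - (12q_F). Setting ∂π_F/∂q_F = 0: 86 - 2q_F - (q_A + q_M) = 0.
Apex's profit: π_A = (98 - Q)q_A - (5q_A). Setting ∂π_A/∂q_A = 0: 93 - 2q_A - (q_F + q_M) = 0.
Meridian's profit: π_M = (98 - Q)q_M - (13q_M). Setting ∂π_M/∂q_M = 0: 85 - 2q_M - (q_F + q_A) = 0.
Summing all 3 equations gives 264 − 4Q = 0, hence Q = 66.
Back-substituting: q_F = (86 − 66) = 20, q_A = (93 − 66) = 27, q_M = (85 − 66) = 19.

20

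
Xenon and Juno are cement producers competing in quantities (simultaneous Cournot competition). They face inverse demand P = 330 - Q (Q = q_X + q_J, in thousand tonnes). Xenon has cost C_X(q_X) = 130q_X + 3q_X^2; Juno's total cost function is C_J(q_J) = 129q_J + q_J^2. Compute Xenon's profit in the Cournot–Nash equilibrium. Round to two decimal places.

1493.45

Xenon's profit: π_X = (330 - Q)q_X - (130q_X + 3q_X²). Setting ∂π_X/∂q_X = 0: 200 - 8q_X - (q_J) = 0.
Juno's first-order condition: 201 - 4q_J - (q_X) = 0.
So q_X = (200 - q_J)/8 and q_J = (201 - q_X)/4.
Substituting one into the other gives q_X = 599/31 and q_J = 1408/31.
Price P = 330 - 64.7419 = 265.2581.
Xenon's profit: 265.2581·(599/31) - 130·(599/31) - 3(599/31)² = 1493.4485.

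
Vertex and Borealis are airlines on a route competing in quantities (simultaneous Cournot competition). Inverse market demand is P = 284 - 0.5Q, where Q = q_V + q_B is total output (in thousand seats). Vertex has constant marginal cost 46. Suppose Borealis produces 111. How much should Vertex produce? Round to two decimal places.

With the rival's output fixed at 111, Vertex's profit is π_V = (284 - (1/2)·111 - (1/2)q_V)q_V - (46q_V) = (457/2 - (1/2)q_V)q_V - (46q_V).
∂π_V/∂q_V = 365/2 - q_V = 0, so q_V = 365/2.

182.50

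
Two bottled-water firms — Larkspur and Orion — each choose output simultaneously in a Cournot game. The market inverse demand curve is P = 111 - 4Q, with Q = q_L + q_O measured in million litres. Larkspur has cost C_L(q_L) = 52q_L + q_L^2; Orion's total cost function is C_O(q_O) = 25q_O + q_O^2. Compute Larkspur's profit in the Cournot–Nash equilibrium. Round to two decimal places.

42.88

Larkspur's profit: π_L = (111 - 4Q)q_L - (52q_L + q_L²). Setting ∂π_L/∂q_L = 0: 59 - 10q_L - 4(q_O) = 0.
Orion's profit: π_O = (111 - 4Q)q_O - (25q_O + q_O²). Setting ∂π_O/∂q_O = 0: 86 - 10q_O - 4(q_L) = 0.
So q_L = (59 - 4q_O)/10 and q_O = (86 - 4q_L)/10.
Substituting one into the other gives q_L = 41/14 and q_O = 52/7.
Price P = 111 - 4·(145/14) = 487/7.
Larkspur's profit: (487/7)·(41/14) - 52·(41/14) - (41/14)² = 42.8827.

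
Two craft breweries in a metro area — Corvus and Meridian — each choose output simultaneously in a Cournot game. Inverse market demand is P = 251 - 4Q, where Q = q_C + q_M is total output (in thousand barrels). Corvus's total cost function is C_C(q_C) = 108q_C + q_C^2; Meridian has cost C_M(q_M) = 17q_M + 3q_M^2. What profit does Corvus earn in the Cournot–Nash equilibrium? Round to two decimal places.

Corvus's profit: π_C = (251 - 4Q)q_C - (108q_C + q_C²). Setting ∂π_C/∂q_C = 0: 143 - 10q_C - 4(q_M) = 0.
Meridian's profit: π_M = (251 - 4Q)q_M - (17q_M + 3q_M²). Setting ∂π_M/∂q_M = 0: 234 - 14q_M - 4(q_C) = 0.
Best responses: q_C = (143 - 4q_M)/10, q_M = (234 - 4q_C)/14.
Substituting one into the other gives q_C = 533/62 and q_M = 442/31.
Price P = 251 - 4·(1417/62) = 159.5806.
Corvus's profit: 159.5806·(533/62) - 108·(533/62) - (533/62)² = 369.5226.

369.52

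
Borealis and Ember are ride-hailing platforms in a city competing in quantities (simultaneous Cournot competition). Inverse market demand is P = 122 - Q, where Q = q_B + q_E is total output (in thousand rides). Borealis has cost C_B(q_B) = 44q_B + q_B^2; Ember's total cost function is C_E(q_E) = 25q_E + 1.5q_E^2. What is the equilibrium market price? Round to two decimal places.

90.26

Borealis's profit: π_B = (122 - Q)q_B - (44q_B + q_B²). Setting ∂π_B/∂q_B = 0: 78 - 4q_B - (q_E) = 0.
Ember's first-order condition: 97 - 5q_E - (q_B) = 0.
Rearranging gives the reaction functions q_B = (78 - q_E)/4 and q_E = (97 - q_B)/5.
Solving the pair: q_B = 293/19, q_E = 310/19.
Total output Q = 603/19, so price P = 122 - 603/19 = 1715/19.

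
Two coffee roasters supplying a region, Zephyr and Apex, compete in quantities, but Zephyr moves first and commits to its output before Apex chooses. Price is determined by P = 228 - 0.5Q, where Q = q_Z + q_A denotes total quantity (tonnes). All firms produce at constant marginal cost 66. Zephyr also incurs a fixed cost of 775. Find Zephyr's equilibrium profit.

5786

The follower Apex best-responds to any q_Z: π_A = (228 - 0.5Q)q_A - 66q_A.
Follower FOC: 162 - (1/2)q_Z - q_A = 0, so q_A(q_Z) = (162 - (1/2)q_Z).
The leader anticipates this reaction. Substituting into P = 228 - 0.5Q gives P = 147 - (1/4)q_Z, so π_Z = (147 - (1/4)q_Z)q_Z - 66q_Z.
Leader FOC: 81 - (1/2)q_Z = 0, so q_Z = 162.
Then q_A = (162 - (1/2)·162) = 81.
Price P = 228 - (1/2)·243 = 213/2.
Zephyr's profit: (213/2 - 66)·162 - 775 = 5786.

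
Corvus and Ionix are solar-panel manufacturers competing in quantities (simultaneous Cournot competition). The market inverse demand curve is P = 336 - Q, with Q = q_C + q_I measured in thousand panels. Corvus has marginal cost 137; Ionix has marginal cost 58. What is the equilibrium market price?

177

Corvus's profit: π_C = (336 - Q)q_C - (137q_C). Setting ∂π_C/∂q_C = 0: 199 - 2q_C - (q_I) = 0.
Ionix's profit: π_I = (336 - Q)q_I - (58q_I). Setting ∂π_I/∂q_I = 0: 278 - 2q_I - (q_C) = 0.
So q_C = (199 - q_I)/2 and q_I = (278 - q_C)/2.
Solving the pair: q_C = 40, q_I = 119.
Total output Q = 159, so price P = 336 - 159 = 177.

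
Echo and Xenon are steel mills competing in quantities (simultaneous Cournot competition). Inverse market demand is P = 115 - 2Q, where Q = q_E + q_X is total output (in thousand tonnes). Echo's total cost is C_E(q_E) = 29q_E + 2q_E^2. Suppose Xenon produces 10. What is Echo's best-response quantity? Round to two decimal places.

With the rival's output fixed at 10, Echo's profit is π_E = (115 - 2·10 - 2q_E)q_E - (29q_E + 2q_E²) = (95 - 2q_E)q_E - (29q_E + 2q_E²).
∂π_E/∂q_E = 66 - 8q_E = 0, so q_E = 33/4.

8.25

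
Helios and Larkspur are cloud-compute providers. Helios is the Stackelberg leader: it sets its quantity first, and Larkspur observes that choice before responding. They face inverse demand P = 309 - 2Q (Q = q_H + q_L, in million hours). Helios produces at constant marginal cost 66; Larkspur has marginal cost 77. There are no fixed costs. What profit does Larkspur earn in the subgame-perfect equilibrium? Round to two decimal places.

The follower Larkspur best-responds to any q_H: π_L = (309 - 2Q)q_L - 77q_L.
Setting the follower's marginal profit to zero, 232 - 2q_H - 4q_L = 0, i.e. q_L = (232 - 2q_H)/4.
The leader anticipates this reaction. Substituting into P = 309 - 2Q gives P = 193 - q_H, so π_H = (193 - q_H)q_H - 66q_H.
Maximising: ∂π_H/∂q_H = 127 - 2q_H = 0, giving q_H = 127/2.
Then q_L = (232 - 2·(127/2))/4 = 105/4.
Price P = 309 - 2·(359/4) = 259/2.
Larkspur's profit: (259/2 - 77)·(105/4) = 1378.1250.

1378.13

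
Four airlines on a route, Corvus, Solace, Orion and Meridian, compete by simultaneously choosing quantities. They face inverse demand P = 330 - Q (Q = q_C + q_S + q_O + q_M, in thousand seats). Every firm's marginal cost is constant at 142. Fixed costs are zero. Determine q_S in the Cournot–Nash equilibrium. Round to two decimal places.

37.60

A representative firm's profit is π_i = q_i(330 - Q) - 142q_i.
Setting ∂π_i/∂q_i = 0 with rivals' quantities fixed: 188 - 2q_i - Σ_{j≠i} q_j = 0.
With identical firms every q_j equals q_i, so Σ_{j≠i} q_j = 3q_i and 188 = 5q_i, giving q_i = 188/5.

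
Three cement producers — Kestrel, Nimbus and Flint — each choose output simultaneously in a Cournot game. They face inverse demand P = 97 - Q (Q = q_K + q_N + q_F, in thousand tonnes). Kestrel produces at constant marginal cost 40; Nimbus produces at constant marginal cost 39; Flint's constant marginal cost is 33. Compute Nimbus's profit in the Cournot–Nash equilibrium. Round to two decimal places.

175.56

Kestrel's profit: π_K = (97 - Q)q_K - (40q_K). Setting ∂π_K/∂q_K = 0: 57 - 2q_K - (q_N + q_F) = 0.
Nimbus's profit: π_N = (97 - Q)q_N - (39q_N). Setting ∂π_N/∂q_N = 0: 58 - 2q_N - (q_K + q_F) = 0.
Flint's first-order condition: 64 - 2q_F - (q_K + q_N) = 0.
Summing all 3 equations gives 179 − 4Q = 0, hence Q = 179/4.
Back-substituting: q_K = (57 − 179/4) = 49/4, q_N = (58 − 179/4) = 53/4, q_F = (64 − 179/4) = 77/4.
Price P = 97 - 179/4 = 209/4.
Nimbus's profit: (209/4 - 39)·(53/4) = 175.5625.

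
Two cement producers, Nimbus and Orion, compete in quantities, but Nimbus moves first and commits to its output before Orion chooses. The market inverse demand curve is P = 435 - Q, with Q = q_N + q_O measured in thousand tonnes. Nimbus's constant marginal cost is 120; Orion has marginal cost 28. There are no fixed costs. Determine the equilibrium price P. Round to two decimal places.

The follower Orion best-responds to any q_N: π_O = (435 - Q)q_O - 28q_O.
∂π_O/∂q_O = 407 - q_N - 2q_O = 0 gives the reaction function q_O = (407 - q_N)/2.
The leader anticipates this reaction. Substituting into P = 435 - Q gives P = 463/2 - (1/2)q_N, so π_N = (463/2 - (1/2)q_N)q_N - 120q_N.
Leader FOC: 223/2 - q_N = 0, so q_N = 223/2.
Then q_O = (407 - 223/2)/2 = 591/4.
Total output Q = 1037/4, so price P = 435 - 1037/4 = 703/4.

175.75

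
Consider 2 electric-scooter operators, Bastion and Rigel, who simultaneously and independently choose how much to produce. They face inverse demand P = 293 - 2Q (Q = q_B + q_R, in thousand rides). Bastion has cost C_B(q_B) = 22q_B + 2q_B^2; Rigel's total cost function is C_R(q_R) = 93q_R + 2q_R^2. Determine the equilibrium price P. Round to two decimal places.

Bastion's profit: π_B = (293 - 2Q)q_B - (22q_B + 2q_B²). Setting ∂π_B/∂q_B = 0: 271 - 8q_B - 2(q_R) = 0.
Rigel's first-order condition: 200 - 8q_R - 2(q_B) = 0.
So q_B = (271 - 2q_R)/8 and q_R = (200 - 2q_B)/8.
Substituting one into the other gives q_B = 442/15 and q_R = 529/30.
Total output Q = 471/10, so price P = 293 - 2·(471/10) = 994/5.

198.80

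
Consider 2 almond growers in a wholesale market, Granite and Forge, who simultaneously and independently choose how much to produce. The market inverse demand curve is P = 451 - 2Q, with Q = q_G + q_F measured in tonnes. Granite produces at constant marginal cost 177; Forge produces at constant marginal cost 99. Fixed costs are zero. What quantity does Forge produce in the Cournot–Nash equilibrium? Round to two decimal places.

71.67

Granite's profit: π_G = (451 - 2Q)q_G - (177q_G). Setting ∂π_G/∂q_G = 0: 274 - 4q_G - 2(q_F) = 0.
Forge's profit: π_F = (451 - 2Q)q_F - (99q_F). Setting ∂π_F/∂q_F = 0: 352 - 4q_F - 2(q_G) = 0.
Best responses: q_G = (274 - 2q_F)/4, q_F = (352 - 2q_G)/4.
Solving the pair: q_G = 98/3, q_F = 215/3.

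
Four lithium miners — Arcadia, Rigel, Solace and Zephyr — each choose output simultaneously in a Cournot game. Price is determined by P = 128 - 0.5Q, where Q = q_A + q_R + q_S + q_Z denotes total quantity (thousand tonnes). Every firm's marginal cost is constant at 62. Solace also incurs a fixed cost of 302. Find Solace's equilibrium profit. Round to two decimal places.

46.48

Each firm earns π_i = (128 - 0.5Q)q_i - 62q_i.
First-order condition (treating rivals' output as given): 66 - q_i - (1/2)·Σ_{j≠i} q_j = 0.
With identical firms every q_j equals q_i, so Σ_{j≠i} q_j = 3q_i and 66 = (5/2)q_i, giving q_i = 132/5.
Price P = 128 - (1/2)·(528/5) = 376/5.
Solace's profit: (376/5 - 62)·(132/5) - 302 = 1162/25.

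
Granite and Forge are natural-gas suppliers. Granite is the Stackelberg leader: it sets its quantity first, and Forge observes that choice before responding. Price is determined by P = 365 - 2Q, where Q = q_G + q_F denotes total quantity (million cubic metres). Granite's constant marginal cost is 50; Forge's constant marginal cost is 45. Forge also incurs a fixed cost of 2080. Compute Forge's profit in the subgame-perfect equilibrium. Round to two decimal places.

The follower Forge best-responds to any q_G: π_F = (365 - 2Q)q_F - 45q_F.
∂π_F/∂q_F = 320 - 2q_G - 4q_F = 0 gives the reaction function q_F = (320 - 2q_G)/4.
The leader anticipates this reaction. Substituting into P = 365 - 2Q gives P = 205 - q_G, so π_G = (205 - q_G)q_G - 50q_G.
Leader FOC: 155 - 2q_G = 0, so q_G = 155/2.
Then q_F = (320 - 2·(155/2))/4 = 165/4.
Price P = 365 - 2·(475/4) = 255/2.
Forge's profit: (255/2 - 45)·(165/4) - 2080 = 1323.1250.

1323.13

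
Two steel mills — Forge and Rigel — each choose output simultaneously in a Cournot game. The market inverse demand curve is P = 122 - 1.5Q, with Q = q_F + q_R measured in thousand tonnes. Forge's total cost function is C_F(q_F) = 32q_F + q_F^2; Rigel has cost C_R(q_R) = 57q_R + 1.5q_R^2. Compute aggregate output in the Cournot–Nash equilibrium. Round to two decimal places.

22.79

Forge's profit: π_F = (122 - 1.5Q)q_F - (32q_F + q_F²). Setting ∂π_F/∂q_F = 0: 90 - 5q_F - (3/2)(q_R) = 0.
Rigel's first-order condition: 65 - 6q_R - (3/2)(q_F) = 0.
Best responses: q_F = (90 - (3/2)q_R)/5, q_R = (65 - (3/2)q_F)/6.
Solving the pair: q_F = 590/37, q_R = 760/111.
Total output Q = 590/37 + 760/111 = 22.7928.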